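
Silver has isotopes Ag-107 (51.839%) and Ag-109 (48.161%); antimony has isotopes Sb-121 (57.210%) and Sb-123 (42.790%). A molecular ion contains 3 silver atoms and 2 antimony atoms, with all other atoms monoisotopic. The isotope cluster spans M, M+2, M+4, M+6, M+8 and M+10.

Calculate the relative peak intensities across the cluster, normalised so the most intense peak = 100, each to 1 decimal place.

Silver pattern (n=3): 0.13930601 : 0.38826655 : 0.36071887 : 0.11170857
Antimony pattern (n=2): 0.32729841 : 0.48960318 : 0.18309841
Convolve the two distributions (both contribute in 2-u steps):
  M: 0.13930601×0.32729841 = 0.045595
  M+2: 0.13930601×0.48960318 + 0.38826655×0.32729841 = 0.195284
  M+4: 0.13930601×0.18309841 + 0.38826655×0.48960318 + 0.36071887×0.32729841 = 0.333666
  M+6: 0.38826655×0.18309841 + 0.36071887×0.48960318 + 0.11170857×0.32729841 = 0.284262
  M+8: 0.36071887×0.18309841 + 0.11170857×0.48960318 = 0.120740
  M+10: 0.11170857×0.18309841 = 0.020454
Scale to base peak (0.333666) = 100: 13.7 : 58.5 : 100.0 : 85.2 : 36.2 : 6.1

13.7 : 58.5 : 100.0 : 85.2 : 36.2 : 6.1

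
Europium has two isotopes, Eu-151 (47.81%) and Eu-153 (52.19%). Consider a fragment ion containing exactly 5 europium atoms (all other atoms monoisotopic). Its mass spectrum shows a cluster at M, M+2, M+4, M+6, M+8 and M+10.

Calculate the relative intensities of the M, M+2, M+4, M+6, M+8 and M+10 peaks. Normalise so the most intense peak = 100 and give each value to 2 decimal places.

7.69 : 41.96 : 91.61 : 100.00 : 54.58 : 11.92

Each Eu atom is independently Eu-151 (p = 0.4781) or Eu-153 (q = 0.5219); the cluster is the binomial expansion (p + q)^5.
P(M) = 0.4781^5 = 0.024980
P(M+2) = 5 × 0.4781^4 × 0.5219^1 = 0.136343
P(M+4) = 10 × 0.4781^3 × 0.5219^2 = 0.297667
P(M+6) = 10 × 0.4781^2 × 0.5219^3 = 0.324937
P(M+8) = 5 × 0.4781^1 × 0.5219^4 = 0.177353
P(M+10) = 0.5219^5 = 0.038720
The M+6 peak is largest (0.324937); scaling to 100 gives 7.69 : 41.96 : 91.61 : 100.00 : 54.58 : 11.92.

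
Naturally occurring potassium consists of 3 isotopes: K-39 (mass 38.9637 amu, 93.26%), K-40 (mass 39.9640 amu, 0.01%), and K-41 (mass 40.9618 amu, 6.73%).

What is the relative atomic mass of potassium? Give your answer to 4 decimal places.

39.0983 amu

Weight each isotope mass by its fractional abundance: 0.9326 × 38.9637 + 0.0001 × 39.9640 + 0.0673 × 40.9618
= 36.33755 + 0.00400 + 2.75673 = 39.09828 amu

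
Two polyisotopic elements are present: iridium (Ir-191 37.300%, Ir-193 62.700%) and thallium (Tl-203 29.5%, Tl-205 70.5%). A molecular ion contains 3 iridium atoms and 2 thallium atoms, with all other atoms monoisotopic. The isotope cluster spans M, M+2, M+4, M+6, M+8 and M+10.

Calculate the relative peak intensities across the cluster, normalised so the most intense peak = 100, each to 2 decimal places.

Iridium pattern (n=3): 0.05189512 : 0.26170165 : 0.43991135 : 0.24649188
Thallium pattern (n=2): 0.087025 : 0.41595 : 0.497025
Convolve the two distributions (both contribute in 2-u steps):
  M: 0.05189512×0.087025 = 0.004516
  M+2: 0.05189512×0.41595 + 0.26170165×0.087025 = 0.044360
  M+4: 0.05189512×0.497025 + 0.26170165×0.41595 + 0.43991135×0.087025 = 0.172931
  M+6: 0.26170165×0.497025 + 0.43991135×0.41595 + 0.24649188×0.087025 = 0.334504
  M+8: 0.43991135×0.497025 + 0.24649188×0.41595 = 0.321175
  M+10: 0.24649188×0.497025 = 0.122513
Scale to base peak (0.334504) = 100: 1.35 : 13.26 : 51.70 : 100.00 : 96.02 : 36.63

1.35 : 13.26 : 51.70 : 100.00 : 96.02 : 36.63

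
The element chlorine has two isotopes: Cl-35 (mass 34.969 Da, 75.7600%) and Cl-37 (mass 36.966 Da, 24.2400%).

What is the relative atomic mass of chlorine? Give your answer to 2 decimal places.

35.45 Da

Average mass = Σ (abundance × isotope mass) = 0.757600 × 34.969 + 0.242400 × 36.966
= 26.4925 + 8.9606 = 35.4531 Da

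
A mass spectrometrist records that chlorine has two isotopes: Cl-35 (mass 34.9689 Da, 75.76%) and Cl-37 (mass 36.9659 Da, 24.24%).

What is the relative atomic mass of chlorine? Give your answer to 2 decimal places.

35.45 Da

Weight each isotope mass by its fractional abundance: 0.7576 × 34.9689 + 0.2424 × 36.9659
= 26.49244 + 8.96053 = 35.45297 Da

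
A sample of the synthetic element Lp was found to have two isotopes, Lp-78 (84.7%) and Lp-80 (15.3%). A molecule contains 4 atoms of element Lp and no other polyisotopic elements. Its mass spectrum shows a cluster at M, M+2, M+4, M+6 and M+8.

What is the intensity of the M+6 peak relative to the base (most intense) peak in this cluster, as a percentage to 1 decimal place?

Binomial terms of (0.847 + 0.153)^4: M 0.5147, M+2 0.3719, M+4 0.1008, M+6 0.0121, M+8 0.0005 → M is the base peak.
P(M) = C(4,0) × 0.847^4 × 0.153^0 = 1 × 0.51467567 × 1.0000 = 0.514676 (base)
P(M+6) = C(4,3) × 0.847^1 × 0.153^3 = 4 × 0.8470 × 0.00358158 = 0.012134
Relative intensity = 0.012134 / 0.514676 × 100 = 2.4

2.4%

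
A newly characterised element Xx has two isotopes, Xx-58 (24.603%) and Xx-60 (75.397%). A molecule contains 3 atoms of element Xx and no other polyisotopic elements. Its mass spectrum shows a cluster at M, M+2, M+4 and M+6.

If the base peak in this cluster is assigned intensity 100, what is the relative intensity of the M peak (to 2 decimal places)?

Term probabilities: M 0.0149, M+2 0.1369, M+4 0.4196, M+6 0.4286. Base peak = M+6.
P(M+6) = C(3,3) × 0.24603^0 × 0.75397^3 = 1 × 1.0000 × 0.4286099 = 0.428610 (base)
P(M) = C(3,0) × 0.24603^3 × 0.75397^0 = 1 × 0.01489238 × 1.0000 = 0.014892
Relative intensity = 0.014892 / 0.428610 × 100 = 3.47

3.47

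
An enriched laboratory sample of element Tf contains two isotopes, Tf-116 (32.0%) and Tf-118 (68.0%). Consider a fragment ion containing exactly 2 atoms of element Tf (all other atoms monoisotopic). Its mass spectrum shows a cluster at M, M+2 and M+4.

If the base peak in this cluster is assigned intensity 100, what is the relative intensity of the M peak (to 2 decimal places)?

Term probabilities: M 0.1024, M+2 0.4352, M+4 0.4624. Base peak = M+4.
P(M+4) = C(2,2) × 0.320^0 × 0.680^2 = 1 × 1.0000 × 0.4624 = 0.462400 (base)
P(M) = C(2,0) × 0.320^2 × 0.680^0 = 1 × 0.1024 × 1.0000 = 0.102400
Relative intensity = 0.102400 / 0.462400 × 100 = 22.15

22.15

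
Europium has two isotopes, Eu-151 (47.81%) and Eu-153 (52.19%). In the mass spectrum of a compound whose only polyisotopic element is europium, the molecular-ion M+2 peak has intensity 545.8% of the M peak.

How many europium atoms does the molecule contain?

The M+2/M ratio from n Eu atoms is n · q/p = n · 0.5219/0.4781.
n = 5.458 × 0.4781/0.5219 = 5.00 ≈ 5

5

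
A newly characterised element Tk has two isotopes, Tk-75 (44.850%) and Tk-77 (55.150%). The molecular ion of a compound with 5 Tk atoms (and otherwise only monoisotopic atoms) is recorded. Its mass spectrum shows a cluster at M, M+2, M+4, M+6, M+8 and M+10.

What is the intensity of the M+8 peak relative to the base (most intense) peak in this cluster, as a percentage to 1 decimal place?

Term probabilities: M 0.0181, M+2 0.1116, M+4 0.2744, M+6 0.3374, M+8 0.2075, M+10 0.0510. Base peak = M+6.
P(M+6) = C(5,3) × 0.44850^2 × 0.55150^3 = 10 × 0.20115225 × 0.16773997 = 0.337413 (base)
P(M+8) = C(5,4) × 0.44850^1 × 0.55150^4 = 5 × 0.4485 × 0.09250859 = 0.207451
Relative intensity = 0.207451 / 0.337413 × 100 = 61.5

61.5%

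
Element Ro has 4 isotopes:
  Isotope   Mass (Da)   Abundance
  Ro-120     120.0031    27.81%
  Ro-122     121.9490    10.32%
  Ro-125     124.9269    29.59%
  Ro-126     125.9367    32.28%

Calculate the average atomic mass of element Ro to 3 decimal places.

123.576 Da

Average mass = Σ (abundance × isotope mass) = 0.2781 × 120.0031 + 0.1032 × 121.9490 + 0.2959 × 124.9269 + 0.3228 × 125.9367
= 33.37286 + 12.58514 + 36.96587 + 40.65237 = 123.57624 Da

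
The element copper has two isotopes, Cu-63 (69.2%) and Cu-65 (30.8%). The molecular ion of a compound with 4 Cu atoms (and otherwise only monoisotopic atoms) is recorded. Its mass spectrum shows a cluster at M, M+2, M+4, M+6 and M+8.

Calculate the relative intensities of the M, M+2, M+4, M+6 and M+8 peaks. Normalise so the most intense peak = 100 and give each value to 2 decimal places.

Each Cu atom is independently Cu-63 (p = 0.692) or Cu-65 (q = 0.308); the cluster is the binomial expansion (p + q)^4.
P(M) = 0.692^4 = 0.229311
P(M+2) = 4 × 0.692^3 × 0.308^1 = 0.408253
P(M+4) = 6 × 0.692^2 × 0.308^2 = 0.272562
P(M+6) = 4 × 0.692^1 × 0.308^3 = 0.080876
P(M+8) = 0.308^4 = 0.008999
The M+2 peak is largest (0.408253); scaling to 100 gives 56.17 : 100.00 : 66.76 : 19.81 : 2.20.

56.17 : 100.00 : 66.76 : 19.81 : 2.20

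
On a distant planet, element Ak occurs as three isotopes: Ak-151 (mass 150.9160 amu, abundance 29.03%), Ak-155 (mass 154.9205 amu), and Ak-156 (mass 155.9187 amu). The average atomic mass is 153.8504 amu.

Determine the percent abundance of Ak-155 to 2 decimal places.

The remaining 70.97% is split between Ak-155 (fraction x) and Ak-156 (fraction 0.7097 − x).
Substituting: 154.9205x + 155.9187(0.7097 − x) = 110.0394852
(154.9205 − 155.9187)x = -0.61601619  ⇒  x = 0.61713, y = 0.09257
Ak-155: 61.71%, Ak-156: 9.26%.

61.71%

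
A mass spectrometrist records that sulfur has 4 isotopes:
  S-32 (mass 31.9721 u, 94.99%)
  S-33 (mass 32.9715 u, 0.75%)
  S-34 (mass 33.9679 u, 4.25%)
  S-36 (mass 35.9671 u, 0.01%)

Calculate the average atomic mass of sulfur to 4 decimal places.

32.0648 u

Ar = Σ fᵢ·mᵢ = 0.9499 × 31.9721 + 0.0075 × 32.9715 + 0.0425 × 33.9679 + 0.0001 × 35.9671
= 30.37030 + 0.24729 + 1.44364 + 0.00360 = 32.06483 u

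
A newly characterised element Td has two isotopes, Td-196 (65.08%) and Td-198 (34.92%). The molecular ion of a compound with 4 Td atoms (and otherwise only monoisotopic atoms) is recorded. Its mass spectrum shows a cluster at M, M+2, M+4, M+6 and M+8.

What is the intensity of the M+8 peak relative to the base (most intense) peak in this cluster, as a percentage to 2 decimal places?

Binomial terms of (0.6508 + 0.3492)^4: M 0.1794, M+2 0.3850, M+4 0.3099, M+6 0.1108, M+8 0.0149 → M+2 is the base peak.
P(M+2) = C(4,1) × 0.6508^3 × 0.3492^1 = 4 × 0.27564025 × 0.3492 = 0.385014 (base)
P(M+8) = C(4,4) × 0.6508^0 × 0.3492^4 = 1 × 1.0000 × 0.01486952 = 0.014870
Relative intensity = 0.014870 / 0.385014 × 100 = 3.86

3.86%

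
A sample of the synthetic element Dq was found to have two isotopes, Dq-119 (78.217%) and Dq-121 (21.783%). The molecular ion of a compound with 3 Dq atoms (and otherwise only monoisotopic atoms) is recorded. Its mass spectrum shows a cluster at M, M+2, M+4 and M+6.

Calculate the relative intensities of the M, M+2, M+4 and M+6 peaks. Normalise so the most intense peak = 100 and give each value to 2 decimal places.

100.00 : 83.55 : 23.27 : 2.16

Expanding (0.78217 + 0.21783)^3:
P(M) = 0.78217^3 = 0.478524
P(M+2) = 3 × 0.78217^2 × 0.21783^1 = 0.399799
P(M+4) = 3 × 0.78217^1 × 0.21783^2 = 0.111342
P(M+6) = 0.21783^3 = 0.010336
The M peak is largest (0.478524); scaling to 100 gives 100.00 : 83.55 : 23.27 : 2.16.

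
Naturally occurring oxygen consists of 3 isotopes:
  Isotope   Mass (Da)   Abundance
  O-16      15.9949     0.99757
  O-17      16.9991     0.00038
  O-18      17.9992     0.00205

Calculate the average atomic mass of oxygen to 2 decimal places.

Ar = Σ fᵢ·mᵢ = 0.99757 × 15.9949 + 0.00038 × 16.9991 + 0.00205 × 17.9992
= 15.95603 + 0.00646 + 0.03690 = 15.99939 Da

16.00 Da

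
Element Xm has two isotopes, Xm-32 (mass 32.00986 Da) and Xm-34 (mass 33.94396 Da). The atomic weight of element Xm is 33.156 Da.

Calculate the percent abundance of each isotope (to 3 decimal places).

Let x be the fractional abundance of Xm-32; then Xm-34 has abundance 1 − x.
32.00986·x + 33.94396·(1 − x) = 33.156
(32.00986 − 33.94396)·x = 33.156 − 33.94396
x = -0.78796 / -1.93410 = 0.40740 → 40.740% Xm-32, 59.260% Xm-34.

Xm-32: 40.740%, Xm-34: 59.260%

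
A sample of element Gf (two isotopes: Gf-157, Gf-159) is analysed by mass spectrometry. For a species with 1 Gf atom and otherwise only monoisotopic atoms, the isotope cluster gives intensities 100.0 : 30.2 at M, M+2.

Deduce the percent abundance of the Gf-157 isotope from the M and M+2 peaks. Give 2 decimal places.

76.80%

If p is the fraction of Gf that is Gf-157, then I(M+2)/I(M) = [C(1,1)·p^0·(1−p)] / p^1 = 1·(1−p)/p = 30.2/100.0 = 0.3020
(1−p)/p = 0.3020/1 = 0.3020  ⇒  p = 1/(1 + 0.3020) = 0.7680
Gf-157: 76.80%, Gf-159: 23.20%.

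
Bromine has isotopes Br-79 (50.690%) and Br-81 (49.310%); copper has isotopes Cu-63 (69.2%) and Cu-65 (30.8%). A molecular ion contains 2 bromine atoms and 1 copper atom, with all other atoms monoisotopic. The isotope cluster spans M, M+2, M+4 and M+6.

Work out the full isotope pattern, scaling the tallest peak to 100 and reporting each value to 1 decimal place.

41.8 : 100.0 : 75.8 : 17.6

Bromine pattern (n=2): 0.25694761 : 0.49990478 : 0.24314761
Copper pattern (n=1): 0.6920 : 0.3080
Convolve the two distributions (both contribute in 2-u steps):
  M: 0.25694761×0.6920 = 0.177808
  M+2: 0.25694761×0.3080 + 0.49990478×0.6920 = 0.425074
  M+4: 0.49990478×0.3080 + 0.24314761×0.6920 = 0.322229
  M+6: 0.24314761×0.3080 = 0.074889
Scale to base peak (0.425074) = 100: 41.8 : 100.0 : 75.8 : 17.6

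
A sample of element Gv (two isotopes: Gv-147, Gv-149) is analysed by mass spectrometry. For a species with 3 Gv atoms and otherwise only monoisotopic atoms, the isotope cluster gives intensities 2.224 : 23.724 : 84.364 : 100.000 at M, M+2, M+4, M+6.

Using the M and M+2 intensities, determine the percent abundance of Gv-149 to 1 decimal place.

If p is the fraction of Gv that is Gv-147, then I(M+2)/I(M) = [C(3,1)·p^2·(1−p)] / p^3 = 3·(1−p)/p = 23.724/2.224 = 10.6673
(1−p)/p = 10.6673/3 = 3.5558  ⇒  p = 1/(1 + 3.5558) = 0.2195
Gv-147: 22.0%, Gv-149: 78.0%.

78.0%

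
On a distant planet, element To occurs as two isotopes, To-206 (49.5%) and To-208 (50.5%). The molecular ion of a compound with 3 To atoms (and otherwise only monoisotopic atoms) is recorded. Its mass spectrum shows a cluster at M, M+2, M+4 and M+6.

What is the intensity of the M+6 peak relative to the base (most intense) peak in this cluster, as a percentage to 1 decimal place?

34.0%

Binomial terms of (0.495 + 0.505)^3: M 0.1213, M+2 0.3712, M+4 0.3787, M+6 0.1288 → M+4 is the base peak.
P(M+4) = C(3,2) × 0.495^1 × 0.505^2 = 3 × 0.4950 × 0.255025 = 0.378712 (base)
P(M+6) = C(3,3) × 0.495^0 × 0.505^3 = 1 × 1.0000 × 0.12878763 = 0.128788
Relative intensity = 0.128788 / 0.378712 × 100 = 34.0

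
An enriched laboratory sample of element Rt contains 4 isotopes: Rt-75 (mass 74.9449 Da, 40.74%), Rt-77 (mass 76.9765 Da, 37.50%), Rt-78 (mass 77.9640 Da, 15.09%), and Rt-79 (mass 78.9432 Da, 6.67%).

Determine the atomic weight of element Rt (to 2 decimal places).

Average mass = Σ (abundance × isotope mass) = 0.4074 × 74.9449 + 0.3750 × 76.9765 + 0.1509 × 77.9640 + 0.0667 × 78.9432
= 30.53255 + 28.86619 + 11.76477 + 5.26551 = 76.42902 Da

76.43 Da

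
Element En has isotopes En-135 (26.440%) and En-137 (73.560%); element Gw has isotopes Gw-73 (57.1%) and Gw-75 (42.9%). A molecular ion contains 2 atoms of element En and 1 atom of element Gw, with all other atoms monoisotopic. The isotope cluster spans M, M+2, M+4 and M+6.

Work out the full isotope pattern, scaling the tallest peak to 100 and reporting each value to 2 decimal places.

Element En pattern (n=2): 0.06990736 : 0.38898528 : 0.54110736
Element Gw pattern (n=1): 0.5710 : 0.4290
Convolve the two distributions (both contribute in 2-u steps):
  M: 0.06990736×0.5710 = 0.039917
  M+2: 0.06990736×0.4290 + 0.38898528×0.5710 = 0.252101
  M+4: 0.38898528×0.4290 + 0.54110736×0.5710 = 0.475847
  M+6: 0.54110736×0.4290 = 0.232135
Scale to base peak (0.475847) = 100: 8.39 : 52.98 : 100.00 : 48.78

8.39 : 52.98 : 100.00 : 48.78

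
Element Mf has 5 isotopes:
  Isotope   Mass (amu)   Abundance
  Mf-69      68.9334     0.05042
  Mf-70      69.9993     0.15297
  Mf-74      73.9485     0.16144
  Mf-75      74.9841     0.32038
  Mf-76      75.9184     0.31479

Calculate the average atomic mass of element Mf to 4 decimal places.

The abundance-weighted mean is 0.05042 × 68.9334 + 0.15297 × 69.9993 + 0.16144 × 73.9485 + 0.32038 × 74.9841 + 0.31479 × 75.9184
= 3.47562 + 10.70779 + 11.93825 + 24.02341 + 23.89835 = 74.04342 amu

74.0434 amu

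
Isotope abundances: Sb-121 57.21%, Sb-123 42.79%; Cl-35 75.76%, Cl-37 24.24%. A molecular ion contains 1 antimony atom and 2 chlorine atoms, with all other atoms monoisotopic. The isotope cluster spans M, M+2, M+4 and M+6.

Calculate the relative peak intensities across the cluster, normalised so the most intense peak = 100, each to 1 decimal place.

Antimony pattern (n=1): 0.5721 : 0.4279
Chlorine pattern (n=2): 0.57395776 : 0.36728448 : 0.05875776
Convolve the two distributions (both contribute in 2-u steps):
  M: 0.5721×0.57395776 = 0.328361
  M+2: 0.5721×0.36728448 + 0.4279×0.57395776 = 0.455720
  M+4: 0.5721×0.05875776 + 0.4279×0.36728448 = 0.190776
  M+6: 0.4279×0.05875776 = 0.025142
Scale to base peak (0.455720) = 100: 72.1 : 100.0 : 41.9 : 5.5

72.1 : 100.0 : 41.9 : 5.5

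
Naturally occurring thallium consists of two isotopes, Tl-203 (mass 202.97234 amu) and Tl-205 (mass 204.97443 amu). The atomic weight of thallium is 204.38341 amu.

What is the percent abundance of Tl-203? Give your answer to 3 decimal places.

Writing the weighted mean with unknown fraction x of Tl-203:
202.97234·x + 204.97443·(1 − x) = 204.38341
(202.97234 − 204.97443)·x = 204.38341 − 204.97443
x = -0.59102 / -2.00209 = 0.29520 → 29.520% Tl-203, 70.480% Tl-205.

29.520%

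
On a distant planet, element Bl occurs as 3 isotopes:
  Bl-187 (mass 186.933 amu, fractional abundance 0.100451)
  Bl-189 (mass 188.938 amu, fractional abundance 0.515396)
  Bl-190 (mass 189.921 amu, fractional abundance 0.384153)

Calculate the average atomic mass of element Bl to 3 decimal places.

Ar = Σ fᵢ·mᵢ = 0.100451 × 186.933 + 0.515396 × 188.938 + 0.384153 × 189.921
= 18.7776 + 97.3779 + 72.9587 = 189.1142 amu

189.114 amu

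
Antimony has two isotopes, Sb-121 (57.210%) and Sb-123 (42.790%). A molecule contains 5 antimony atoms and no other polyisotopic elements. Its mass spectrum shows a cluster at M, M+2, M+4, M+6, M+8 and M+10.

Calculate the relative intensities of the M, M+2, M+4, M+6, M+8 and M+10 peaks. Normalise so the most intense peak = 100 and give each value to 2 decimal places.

Each Sb atom is independently Sb-121 (p = 0.57210) or Sb-123 (q = 0.42790); the cluster is the binomial expansion (p + q)^5.
P(M) = 0.57210^5 = 0.061286
P(M+2) = 5 × 0.57210^4 × 0.42790^1 = 0.229192
P(M+4) = 10 × 0.57210^3 × 0.42790^2 = 0.342847
P(M+6) = 10 × 0.57210^2 × 0.42790^3 = 0.256431
P(M+8) = 5 × 0.57210^1 × 0.42790^4 = 0.095898
P(M+10) = 0.42790^5 = 0.014345
The M+4 peak is largest (0.342847); scaling to 100 gives 17.88 : 66.85 : 100.00 : 74.79 : 27.97 : 4.18.

17.88 : 66.85 : 100.00 : 74.79 : 27.97 : 4.18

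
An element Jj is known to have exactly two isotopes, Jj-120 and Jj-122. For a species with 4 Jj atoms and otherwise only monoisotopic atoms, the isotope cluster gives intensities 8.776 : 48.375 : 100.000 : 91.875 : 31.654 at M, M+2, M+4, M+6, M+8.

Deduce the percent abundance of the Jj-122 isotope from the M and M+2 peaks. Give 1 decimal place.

57.9%

Write p for the Jj-120 fraction. I(M+2)/I(M) = [C(4,1)·p^3·(1−p)] / p^4 = 4·(1−p)/p = 48.375/8.776 = 5.5122
(1−p)/p = 5.5122/4 = 1.3780  ⇒  p = 1/(1 + 1.3780) = 0.4205
Jj-120: 42.1%, Jj-122: 57.9%.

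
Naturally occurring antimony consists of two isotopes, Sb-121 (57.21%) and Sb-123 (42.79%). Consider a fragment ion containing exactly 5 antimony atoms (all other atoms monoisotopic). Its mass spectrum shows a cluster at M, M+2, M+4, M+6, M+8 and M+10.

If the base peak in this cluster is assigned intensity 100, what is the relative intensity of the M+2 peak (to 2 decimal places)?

Binomial terms of (0.5721 + 0.4279)^5: M 0.0613, M+2 0.2292, M+4 0.3428, M+6 0.2564, M+8 0.0959, M+10 0.0143 → M+4 is the base peak.
P(M+4) = C(5,2) × 0.5721^3 × 0.4279^2 = 10 × 0.18724742 × 0.18309841 = 0.342847 (base)
P(M+2) = C(5,1) × 0.5721^4 × 0.4279^1 = 5 × 0.10712425 × 0.4279 = 0.229192
Relative intensity = 0.229192 / 0.342847 × 100 = 66.85

66.85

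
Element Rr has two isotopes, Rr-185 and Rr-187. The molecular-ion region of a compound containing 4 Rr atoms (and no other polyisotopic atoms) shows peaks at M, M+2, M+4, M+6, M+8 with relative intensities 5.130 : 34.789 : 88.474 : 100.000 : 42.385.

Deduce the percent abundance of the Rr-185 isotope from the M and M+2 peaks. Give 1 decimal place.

If p is the fraction of Rr that is Rr-185, then I(M+2)/I(M) = [C(4,1)·p^3·(1−p)] / p^4 = 4·(1−p)/p = 34.789/5.130 = 6.7815
(1−p)/p = 6.7815/4 = 1.6954  ⇒  p = 1/(1 + 1.6954) = 0.3710
Rr-185: 37.1%, Rr-187: 62.9%.

37.1%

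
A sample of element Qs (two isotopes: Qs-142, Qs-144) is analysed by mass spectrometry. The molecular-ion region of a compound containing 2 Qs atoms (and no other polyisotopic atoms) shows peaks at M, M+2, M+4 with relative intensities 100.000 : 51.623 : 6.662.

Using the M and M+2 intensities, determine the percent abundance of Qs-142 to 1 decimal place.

79.5%

Write p for the Qs-142 fraction. I(M+2)/I(M) = [C(2,1)·p^1·(1−p)] / p^2 = 2·(1−p)/p = 51.623/100.000 = 0.5162
(1−p)/p = 0.5162/2 = 0.2581  ⇒  p = 1/(1 + 0.2581) = 0.7948
Qs-142: 79.5%, Qs-144: 20.5%.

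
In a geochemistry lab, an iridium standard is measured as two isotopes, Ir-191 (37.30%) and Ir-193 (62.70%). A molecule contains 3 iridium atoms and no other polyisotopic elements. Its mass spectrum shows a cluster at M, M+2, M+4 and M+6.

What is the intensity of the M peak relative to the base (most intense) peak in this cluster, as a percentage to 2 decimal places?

11.80%

Binomial terms of (0.3730 + 0.6270)^3: M 0.0519, M+2 0.2617, M+4 0.4399, M+6 0.2465 → M+4 is the base peak.
P(M+4) = C(3,2) × 0.3730^1 × 0.6270^2 = 3 × 0.3730 × 0.393129 = 0.439911 (base)
P(M) = C(3,0) × 0.3730^3 × 0.6270^0 = 1 × 0.05189512 × 1.0000 = 0.051895
Relative intensity = 0.051895 / 0.439911 × 100 = 11.80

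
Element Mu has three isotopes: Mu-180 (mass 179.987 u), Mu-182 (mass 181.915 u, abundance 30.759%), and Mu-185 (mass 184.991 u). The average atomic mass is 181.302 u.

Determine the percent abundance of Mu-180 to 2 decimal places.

54.81%

The remaining 69.241% is split between Mu-180 (fraction x) and Mu-185 (fraction 0.69241 − x).
Substituting: 179.987x + 184.991(0.69241 − x) = 125.34676515
(179.987 − 184.991)x = -2.74285316  ⇒  x = 0.54813, y = 0.14428
Mu-180: 54.81%, Mu-185: 14.43%.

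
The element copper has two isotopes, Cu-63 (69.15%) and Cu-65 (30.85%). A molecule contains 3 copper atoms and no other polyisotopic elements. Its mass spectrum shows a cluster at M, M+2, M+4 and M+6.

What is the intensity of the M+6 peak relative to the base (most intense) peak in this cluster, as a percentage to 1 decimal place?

Binomial terms of (0.6915 + 0.3085)^3: M 0.3307, M+2 0.4425, M+4 0.1974, M+6 0.0294 → M+2 is the base peak.
P(M+2) = C(3,1) × 0.6915^2 × 0.3085^1 = 3 × 0.47817225 × 0.3085 = 0.442548 (base)
P(M+6) = C(3,3) × 0.6915^0 × 0.3085^3 = 1 × 1.0000 × 0.02936064 = 0.029361
Relative intensity = 0.029361 / 0.442548 × 100 = 6.6

6.6%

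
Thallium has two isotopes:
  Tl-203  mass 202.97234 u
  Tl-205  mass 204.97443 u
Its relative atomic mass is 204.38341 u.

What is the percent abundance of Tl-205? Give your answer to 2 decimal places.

70.48%

Let x be the fractional abundance of Tl-203; then Tl-205 has abundance 1 − x.
202.97234·x + 204.97443·(1 − x) = 204.38341
(202.97234 − 204.97443)·x = 204.38341 − 204.97443
x = -0.59102 / -2.00209 = 0.29520 → 29.52% Tl-203, 70.48% Tl-205.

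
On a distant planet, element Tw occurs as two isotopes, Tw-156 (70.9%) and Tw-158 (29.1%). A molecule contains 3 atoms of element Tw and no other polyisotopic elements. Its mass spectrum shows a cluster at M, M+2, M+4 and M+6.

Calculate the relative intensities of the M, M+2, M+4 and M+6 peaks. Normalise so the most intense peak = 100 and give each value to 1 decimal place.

81.2 : 100.0 : 41.0 : 5.6

The 3 Tw atoms are independent, so intensities follow the terms of (0.709 + 0.291)^3.
P(M) = 0.709^3 = 0.356401
P(M+2) = 3 × 0.709^2 × 0.291^1 = 0.438841
P(M+4) = 3 × 0.709^1 × 0.291^2 = 0.180116
P(M+6) = 0.291^3 = 0.024642
The M+2 peak is largest (0.438841); scaling to 100 gives 81.2 : 100.0 : 41.0 : 5.6.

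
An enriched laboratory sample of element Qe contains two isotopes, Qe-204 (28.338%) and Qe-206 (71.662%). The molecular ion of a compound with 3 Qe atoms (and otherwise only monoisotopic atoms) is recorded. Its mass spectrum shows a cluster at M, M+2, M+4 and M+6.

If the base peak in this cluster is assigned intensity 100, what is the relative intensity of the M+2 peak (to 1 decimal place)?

Binomial terms of (0.28338 + 0.71662)^3: M 0.0228, M+2 0.1726, M+4 0.4366, M+6 0.3680 → M+4 is the base peak.
P(M+4) = C(3,2) × 0.28338^1 × 0.71662^2 = 3 × 0.28338 × 0.51354422 = 0.436584 (base)
P(M+2) = C(3,1) × 0.28338^2 × 0.71662^1 = 3 × 0.08030422 × 0.71662 = 0.172643
Relative intensity = 0.172643 / 0.436584 × 100 = 39.5

39.5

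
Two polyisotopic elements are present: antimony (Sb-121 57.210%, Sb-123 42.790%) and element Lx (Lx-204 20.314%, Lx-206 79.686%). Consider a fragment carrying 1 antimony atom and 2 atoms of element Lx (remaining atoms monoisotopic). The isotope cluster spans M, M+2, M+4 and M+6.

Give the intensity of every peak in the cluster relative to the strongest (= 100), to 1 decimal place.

Antimony pattern (n=1): 0.5721 : 0.4279
Element Lx pattern (n=2): 0.04126586 : 0.32374828 : 0.63498586
Convolve the two distributions (both contribute in 2-u steps):
  M: 0.5721×0.04126586 = 0.023608
  M+2: 0.5721×0.32374828 + 0.4279×0.04126586 = 0.202874
  M+4: 0.5721×0.63498586 + 0.4279×0.32374828 = 0.501807
  M+6: 0.4279×0.63498586 = 0.271710
Scale to base peak (0.501807) = 100: 4.7 : 40.4 : 100.0 : 54.1

4.7 : 40.4 : 100.0 : 54.1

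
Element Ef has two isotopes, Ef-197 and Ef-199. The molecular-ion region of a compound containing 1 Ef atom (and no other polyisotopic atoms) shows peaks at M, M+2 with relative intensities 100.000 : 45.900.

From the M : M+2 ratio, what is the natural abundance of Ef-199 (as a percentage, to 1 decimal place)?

31.5%

If p is the fraction of Ef that is Ef-197, then I(M+2)/I(M) = [C(1,1)·p^0·(1−p)] / p^1 = 1·(1−p)/p = 45.900/100.000 = 0.4590
(1−p)/p = 0.4590/1 = 0.4590  ⇒  p = 1/(1 + 0.4590) = 0.6854
Ef-197: 68.5%, Ef-199: 31.5%.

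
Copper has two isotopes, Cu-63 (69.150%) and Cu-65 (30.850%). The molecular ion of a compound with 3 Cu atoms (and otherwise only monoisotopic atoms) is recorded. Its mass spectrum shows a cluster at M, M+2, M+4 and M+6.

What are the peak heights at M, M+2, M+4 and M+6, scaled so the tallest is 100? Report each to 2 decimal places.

74.72 : 100.00 : 44.61 : 6.63

Each Cu atom is independently Cu-63 (p = 0.69150) or Cu-65 (q = 0.30850); the cluster is the binomial expansion (p + q)^3.
P(M) = 0.69150^3 = 0.330656
P(M+2) = 3 × 0.69150^2 × 0.30850^1 = 0.442548
P(M+4) = 3 × 0.69150^1 × 0.30850^2 = 0.197435
P(M+6) = 0.30850^3 = 0.029361
The M+2 peak is largest (0.442548); scaling to 100 gives 74.72 : 100.00 : 44.61 : 6.63.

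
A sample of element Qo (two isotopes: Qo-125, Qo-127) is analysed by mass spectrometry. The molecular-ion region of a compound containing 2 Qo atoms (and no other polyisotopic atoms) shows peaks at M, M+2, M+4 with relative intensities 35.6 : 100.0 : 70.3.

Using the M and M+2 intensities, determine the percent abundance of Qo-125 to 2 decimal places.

41.59%

Write p for the Qo-125 fraction. I(M+2)/I(M) = [C(2,1)·p^1·(1−p)] / p^2 = 2·(1−p)/p = 100.0/35.6 = 2.8090
(1−p)/p = 2.8090/2 = 1.4045  ⇒  p = 1/(1 + 1.4045) = 0.4159
Qo-125: 41.59%, Qo-127: 58.41%.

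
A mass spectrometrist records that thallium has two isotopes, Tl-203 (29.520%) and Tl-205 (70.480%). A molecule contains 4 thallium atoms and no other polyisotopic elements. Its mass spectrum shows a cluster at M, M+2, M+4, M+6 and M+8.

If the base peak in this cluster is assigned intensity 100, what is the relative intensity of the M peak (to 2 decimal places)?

1.84

Binomial terms of (0.29520 + 0.70480)^4: M 0.0076, M+2 0.0725, M+4 0.2597, M+6 0.4134, M+8 0.2468 → M+6 is the base peak.
P(M+6) = C(4,3) × 0.29520^1 × 0.70480^3 = 4 × 0.2952 × 0.35010449 = 0.413403 (base)
P(M) = C(4,0) × 0.29520^4 × 0.70480^0 = 1 × 0.00759391 × 1.0000 = 0.007594
Relative intensity = 0.007594 / 0.413403 × 100 = 1.84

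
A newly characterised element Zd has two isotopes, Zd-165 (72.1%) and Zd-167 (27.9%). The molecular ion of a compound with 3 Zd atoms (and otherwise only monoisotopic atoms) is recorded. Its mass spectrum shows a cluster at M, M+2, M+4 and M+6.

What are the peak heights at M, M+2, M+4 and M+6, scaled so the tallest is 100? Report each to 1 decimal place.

Each Zd atom is independently Zd-165 (p = 0.721) or Zd-167 (q = 0.279); the cluster is the binomial expansion (p + q)^3.
P(M) = 0.721^3 = 0.374805
P(M+2) = 3 × 0.721^2 × 0.279^1 = 0.435107
P(M+4) = 3 × 0.721^1 × 0.279^2 = 0.168370
P(M+6) = 0.279^3 = 0.021718
The M+2 peak is largest (0.435107); scaling to 100 gives 86.1 : 100.0 : 38.7 : 5.0.

86.1 : 100.0 : 38.7 : 5.0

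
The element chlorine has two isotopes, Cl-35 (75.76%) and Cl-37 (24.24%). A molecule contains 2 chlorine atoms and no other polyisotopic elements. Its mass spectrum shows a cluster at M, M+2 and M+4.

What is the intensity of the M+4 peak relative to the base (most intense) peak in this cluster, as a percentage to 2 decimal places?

10.24%

(0.7576 + 0.2424)^2 gives M 0.5740, M+2 0.3673, M+4 0.0588; the largest is M.
P(M) = C(2,0) × 0.7576^2 × 0.2424^0 = 1 × 0.57395776 × 1.0000 = 0.573958 (base)
P(M+4) = C(2,2) × 0.7576^0 × 0.2424^2 = 1 × 1.0000 × 0.05875776 = 0.058758
Relative intensity = 0.058758 / 0.573958 × 100 = 10.24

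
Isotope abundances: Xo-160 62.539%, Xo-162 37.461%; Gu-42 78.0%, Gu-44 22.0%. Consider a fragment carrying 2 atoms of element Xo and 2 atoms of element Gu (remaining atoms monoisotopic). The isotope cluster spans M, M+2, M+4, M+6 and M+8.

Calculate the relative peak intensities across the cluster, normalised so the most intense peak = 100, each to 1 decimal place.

56.8 : 100.0 : 63.2 : 16.9 : 1.6

Element Xo pattern (n=2): 0.39111265 : 0.4685547 : 0.14033265
Element Gu pattern (n=2): 0.6084 : 0.3432 : 0.0484
Convolve the two distributions (both contribute in 2-u steps):
  M: 0.39111265×0.6084 = 0.237953
  M+2: 0.39111265×0.3432 + 0.4685547×0.6084 = 0.419299
  M+4: 0.39111265×0.0484 + 0.4685547×0.3432 + 0.14033265×0.6084 = 0.265116
  M+6: 0.4685547×0.0484 + 0.14033265×0.3432 = 0.070840
  M+8: 0.14033265×0.0484 = 0.006792
Scale to base peak (0.419299) = 100: 56.8 : 100.0 : 63.2 : 16.9 : 1.6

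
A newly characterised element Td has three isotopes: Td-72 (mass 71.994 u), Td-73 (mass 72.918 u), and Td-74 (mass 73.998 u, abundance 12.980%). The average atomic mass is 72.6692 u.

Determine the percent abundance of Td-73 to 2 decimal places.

Let x and y be the fractions of Td-72 and Td-73. Then x + y = 1 − 0.12980 = 0.87020 and 71.994x + 72.918y = 72.6692 − 0.12980×73.998 = 63.0642596.
Substituting: 71.994x + 72.918(0.87020 − x) = 63.0642596
(71.994 − 72.918)x = -0.388984  ⇒  x = 0.42098, y = 0.44922
Td-72: 42.10%, Td-73: 44.92%.

44.92%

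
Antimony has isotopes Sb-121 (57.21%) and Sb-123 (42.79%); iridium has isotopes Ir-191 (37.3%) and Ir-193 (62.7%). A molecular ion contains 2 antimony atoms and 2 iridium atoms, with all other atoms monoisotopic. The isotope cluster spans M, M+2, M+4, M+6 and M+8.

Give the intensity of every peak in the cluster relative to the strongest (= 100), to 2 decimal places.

Antimony pattern (n=2): 0.32729841 : 0.48960318 : 0.18309841
Iridium pattern (n=2): 0.139129 : 0.467742 : 0.393129
Convolve the two distributions (both contribute in 2-u steps):
  M: 0.32729841×0.139129 = 0.045537
  M+2: 0.32729841×0.467742 + 0.48960318×0.139129 = 0.221209
  M+4: 0.32729841×0.393129 + 0.48960318×0.467742 + 0.18309841×0.139129 = 0.383153
  M+6: 0.48960318×0.393129 + 0.18309841×0.467742 = 0.278120
  M+8: 0.18309841×0.393129 = 0.071981
Scale to base peak (0.383153) = 100: 11.88 : 57.73 : 100.00 : 72.59 : 18.79

11.88 : 57.73 : 100.00 : 72.59 : 18.79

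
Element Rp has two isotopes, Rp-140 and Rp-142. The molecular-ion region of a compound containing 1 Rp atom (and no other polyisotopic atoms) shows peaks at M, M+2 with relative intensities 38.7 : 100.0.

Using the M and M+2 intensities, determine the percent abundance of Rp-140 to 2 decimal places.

27.90%

Let p = fractional abundance of Rp-140. I(M+2)/I(M) = [C(1,1)·p^0·(1−p)] / p^1 = 1·(1−p)/p = 100.0/38.7 = 2.5840
(1−p)/p = 2.5840/1 = 2.5840  ⇒  p = 1/(1 + 2.5840) = 0.2790
Rp-140: 27.90%, Rp-142: 72.10%.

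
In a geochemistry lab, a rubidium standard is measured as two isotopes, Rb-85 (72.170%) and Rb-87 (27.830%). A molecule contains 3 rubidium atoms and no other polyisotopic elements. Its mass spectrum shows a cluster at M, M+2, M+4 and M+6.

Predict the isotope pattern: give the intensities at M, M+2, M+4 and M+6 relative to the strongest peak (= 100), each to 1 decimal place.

86.4 : 100.0 : 38.6 : 5.0

Each Rb atom is independently Rb-85 (p = 0.72170) or Rb-87 (q = 0.27830); the cluster is the binomial expansion (p + q)^3.
P(M) = 0.72170^3 = 0.375898
P(M+2) = 3 × 0.72170^2 × 0.27830^1 = 0.434858
P(M+4) = 3 × 0.72170^1 × 0.27830^2 = 0.167689
P(M+6) = 0.27830^3 = 0.021555
The M+2 peak is largest (0.434858); scaling to 100 gives 86.4 : 100.0 : 38.6 : 5.0.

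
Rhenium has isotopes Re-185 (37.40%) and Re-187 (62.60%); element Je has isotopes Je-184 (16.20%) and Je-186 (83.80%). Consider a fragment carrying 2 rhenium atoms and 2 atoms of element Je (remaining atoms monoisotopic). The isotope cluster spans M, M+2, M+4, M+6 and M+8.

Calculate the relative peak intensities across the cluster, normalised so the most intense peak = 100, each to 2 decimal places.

Rhenium pattern (n=2): 0.139876 : 0.468248 : 0.391876
Element Je pattern (n=2): 0.026244 : 0.271512 : 0.702244
Convolve the two distributions (both contribute in 2-u steps):
  M: 0.139876×0.026244 = 0.003671
  M+2: 0.139876×0.271512 + 0.468248×0.026244 = 0.050267
  M+4: 0.139876×0.702244 + 0.468248×0.271512 + 0.391876×0.026244 = 0.235646
  M+6: 0.468248×0.702244 + 0.391876×0.271512 = 0.435223
  M+8: 0.391876×0.702244 = 0.275193
Scale to base peak (0.435223) = 100: 0.84 : 11.55 : 54.14 : 100.00 : 63.23

0.84 : 11.55 : 54.14 : 100.00 : 63.23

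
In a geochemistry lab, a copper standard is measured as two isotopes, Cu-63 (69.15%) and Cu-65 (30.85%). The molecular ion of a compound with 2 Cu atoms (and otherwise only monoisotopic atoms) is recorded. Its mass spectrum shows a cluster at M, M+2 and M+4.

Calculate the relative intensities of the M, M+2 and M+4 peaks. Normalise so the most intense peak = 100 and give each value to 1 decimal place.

100.0 : 89.2 : 19.9

Each Cu atom is independently Cu-63 (p = 0.6915) or Cu-65 (q = 0.3085); the cluster is the binomial expansion (p + q)^2.
P(M) = 0.6915^2 = 0.478172
P(M+2) = 2 × 0.6915^1 × 0.3085^1 = 0.426656
P(M+4) = 0.3085^2 = 0.095172
The M peak is largest (0.478172); scaling to 100 gives 100.0 : 89.2 : 19.9.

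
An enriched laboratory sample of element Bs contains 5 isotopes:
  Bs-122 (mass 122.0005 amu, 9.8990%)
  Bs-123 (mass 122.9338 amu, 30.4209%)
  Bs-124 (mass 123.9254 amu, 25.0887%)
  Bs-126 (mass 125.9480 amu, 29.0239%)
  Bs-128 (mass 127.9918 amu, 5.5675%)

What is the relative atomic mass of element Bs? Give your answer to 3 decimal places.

The abundance-weighted mean is 0.098990 × 122.0005 + 0.304209 × 122.9338 + 0.250887 × 123.9254 + 0.290239 × 125.9480 + 0.055675 × 127.9918
= 12.07683 + 37.39757 + 31.09127 + 36.55502 + 7.12594 = 124.24663 amu

124.247 amu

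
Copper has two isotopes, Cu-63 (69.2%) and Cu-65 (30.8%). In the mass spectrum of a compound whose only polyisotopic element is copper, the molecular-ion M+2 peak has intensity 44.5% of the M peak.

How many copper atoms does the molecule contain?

1

For n independent Cu atoms, I(M+2)/I(M) = n · (abundance Cu-65) / (abundance Cu-63) = n · 0.308/0.692.
n = 0.445 × 0.692/0.308 = 1.00 ≈ 1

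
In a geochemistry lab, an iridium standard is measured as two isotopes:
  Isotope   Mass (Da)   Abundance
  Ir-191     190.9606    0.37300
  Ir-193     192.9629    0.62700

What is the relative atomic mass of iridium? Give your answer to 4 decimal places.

Average mass = Σ (abundance × isotope mass) = 0.37300 × 190.9606 + 0.62700 × 192.9629
= 71.22830 + 120.98774 = 192.21604 Da

192.2160 Da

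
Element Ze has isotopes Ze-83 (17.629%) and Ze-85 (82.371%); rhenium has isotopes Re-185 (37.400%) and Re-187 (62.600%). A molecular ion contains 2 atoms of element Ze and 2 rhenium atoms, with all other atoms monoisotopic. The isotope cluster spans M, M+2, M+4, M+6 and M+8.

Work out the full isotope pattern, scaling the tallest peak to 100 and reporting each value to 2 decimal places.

1.01 : 12.79 : 56.33 : 100.00 : 61.62

Element Ze pattern (n=2): 0.03107816 : 0.29042367 : 0.67849816
Rhenium pattern (n=2): 0.139876 : 0.468248 : 0.391876
Convolve the two distributions (both contribute in 2-u steps):
  M: 0.03107816×0.139876 = 0.004347
  M+2: 0.03107816×0.468248 + 0.29042367×0.139876 = 0.055176
  M+4: 0.03107816×0.391876 + 0.29042367×0.468248 + 0.67849816×0.139876 = 0.243075
  M+6: 0.29042367×0.391876 + 0.67849816×0.468248 = 0.431515
  M+8: 0.67849816×0.391876 = 0.265887
Scale to base peak (0.431515) = 100: 1.01 : 12.79 : 56.33 : 100.00 : 61.62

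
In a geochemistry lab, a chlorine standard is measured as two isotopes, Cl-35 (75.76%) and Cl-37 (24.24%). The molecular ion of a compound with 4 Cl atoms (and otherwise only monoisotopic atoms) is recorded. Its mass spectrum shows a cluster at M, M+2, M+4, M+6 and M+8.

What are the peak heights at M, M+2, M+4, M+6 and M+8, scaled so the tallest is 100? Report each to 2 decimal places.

78.14 : 100.00 : 47.99 : 10.24 : 0.82

Each Cl atom is independently Cl-35 (p = 0.7576) or Cl-37 (q = 0.2424); the cluster is the binomial expansion (p + q)^4.
P(M) = 0.7576^4 = 0.329428
P(M+2) = 4 × 0.7576^3 × 0.2424^1 = 0.421612
P(M+4) = 6 × 0.7576^2 × 0.2424^2 = 0.202347
P(M+6) = 4 × 0.7576^1 × 0.2424^3 = 0.043162
P(M+8) = 0.2424^4 = 0.003452
The M+2 peak is largest (0.421612); scaling to 100 gives 78.14 : 100.00 : 47.99 : 10.24 : 0.82.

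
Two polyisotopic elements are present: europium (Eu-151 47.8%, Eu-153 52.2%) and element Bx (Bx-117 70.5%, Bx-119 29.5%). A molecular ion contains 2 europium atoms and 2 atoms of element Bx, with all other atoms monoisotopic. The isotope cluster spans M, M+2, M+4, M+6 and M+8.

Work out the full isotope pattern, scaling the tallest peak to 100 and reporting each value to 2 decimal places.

31.29 : 94.54 : 100.00 : 43.20 : 6.53

Europium pattern (n=2): 0.228484 : 0.499032 : 0.272484
Element Bx pattern (n=2): 0.497025 : 0.41595 : 0.087025
Convolve the two distributions (both contribute in 2-u steps):
  M: 0.228484×0.497025 = 0.113562
  M+2: 0.228484×0.41595 + 0.499032×0.497025 = 0.343069
  M+4: 0.228484×0.087025 + 0.499032×0.41595 + 0.272484×0.497025 = 0.362888
  M+6: 0.499032×0.087025 + 0.272484×0.41595 = 0.156768
  M+8: 0.272484×0.087025 = 0.023713
Scale to base peak (0.362888) = 100: 31.29 : 94.54 : 100.00 : 43.20 : 6.53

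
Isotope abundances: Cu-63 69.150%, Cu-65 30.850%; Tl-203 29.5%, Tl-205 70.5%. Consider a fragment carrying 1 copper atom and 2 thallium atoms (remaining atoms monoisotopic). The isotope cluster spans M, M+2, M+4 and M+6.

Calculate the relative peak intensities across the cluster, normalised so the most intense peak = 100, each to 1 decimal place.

Copper pattern (n=1): 0.6915 : 0.3085
Thallium pattern (n=2): 0.087025 : 0.41595 : 0.497025
Convolve the two distributions (both contribute in 2-u steps):
  M: 0.6915×0.087025 = 0.060178
  M+2: 0.6915×0.41595 + 0.3085×0.087025 = 0.314477
  M+4: 0.6915×0.497025 + 0.3085×0.41595 = 0.472013
  M+6: 0.3085×0.497025 = 0.153332
Scale to base peak (0.472013) = 100: 12.7 : 66.6 : 100.0 : 32.5

12.7 : 66.6 : 100.0 : 32.5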